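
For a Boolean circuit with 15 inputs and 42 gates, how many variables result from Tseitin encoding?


The Tseitin transformation introduces one auxiliary variable per gate.
Total variables = inputs + gates = 15 + 42 = 57.

57


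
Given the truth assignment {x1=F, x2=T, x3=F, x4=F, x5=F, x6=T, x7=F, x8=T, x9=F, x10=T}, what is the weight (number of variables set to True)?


The weight is the number of variables assigned True.
True variables: x2, x6, x8, x10.
Weight = 4.

4


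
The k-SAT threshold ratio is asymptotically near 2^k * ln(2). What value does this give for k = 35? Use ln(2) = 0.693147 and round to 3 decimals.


Using the asymptotic formula: threshold ~ 2^k * ln(2).
2^35 = 34359738368.
34359738368 * 0.693147 = 23816349570.564.

23816349570.564


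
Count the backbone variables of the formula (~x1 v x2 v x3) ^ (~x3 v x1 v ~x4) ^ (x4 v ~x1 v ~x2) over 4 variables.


Find all satisfying assignments: 10 model(s).
Check which variables have the same value in every model.
No variable is fixed across all models.
Backbone size = 0.

0


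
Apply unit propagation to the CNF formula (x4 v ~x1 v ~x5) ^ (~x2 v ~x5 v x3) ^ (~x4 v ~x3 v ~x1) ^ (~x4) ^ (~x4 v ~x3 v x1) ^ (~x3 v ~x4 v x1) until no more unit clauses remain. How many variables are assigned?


Unit propagation repeatedly assigns the literal in any unit clause, then simplifies.
Assignments in order: x4 = F.
No further unit clauses remain.
Total variables assigned = 1.

1


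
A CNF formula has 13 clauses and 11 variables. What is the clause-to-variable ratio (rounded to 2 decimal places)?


Clause-to-variable ratio = clauses / variables.
13 / 11 = 1.18.

1.18


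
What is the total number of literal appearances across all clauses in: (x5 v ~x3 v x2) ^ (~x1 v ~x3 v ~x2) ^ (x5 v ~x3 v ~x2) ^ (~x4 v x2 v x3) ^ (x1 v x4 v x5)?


Clause lengths: 3, 3, 3, 3, 3.
Sum = 3 + 3 + 3 + 3 + 3 = 15.

15


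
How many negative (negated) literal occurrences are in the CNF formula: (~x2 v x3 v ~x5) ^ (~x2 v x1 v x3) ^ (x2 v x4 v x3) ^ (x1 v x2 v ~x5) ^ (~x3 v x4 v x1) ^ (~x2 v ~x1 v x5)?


Scan each clause for negated literals.
Clause 1: 2 negative; Clause 2: 1 negative; Clause 3: 0 negative; Clause 4: 1 negative; Clause 5: 1 negative; Clause 6: 2 negative.
Total negative literal occurrences = 7.

7


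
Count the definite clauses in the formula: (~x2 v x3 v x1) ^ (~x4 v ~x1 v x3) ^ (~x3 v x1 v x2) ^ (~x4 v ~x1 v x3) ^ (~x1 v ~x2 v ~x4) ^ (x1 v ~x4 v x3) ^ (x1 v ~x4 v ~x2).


A definite clause has exactly one positive literal.
Clause 1: 2 positive -> not definite
Clause 2: 1 positive -> definite
Clause 3: 2 positive -> not definite
Clause 4: 1 positive -> definite
Clause 5: 0 positive -> not definite
Clause 6: 2 positive -> not definite
Clause 7: 1 positive -> definite
Definite clause count = 3.

3


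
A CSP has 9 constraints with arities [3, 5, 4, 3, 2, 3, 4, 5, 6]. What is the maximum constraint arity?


The arities are: 3, 5, 4, 3, 2, 3, 4, 5, 6.
Scan for the maximum value.
Maximum arity = 6.

6


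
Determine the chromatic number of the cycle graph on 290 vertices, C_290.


A cycle on an even number of vertices is bipartite: alternate two colors around the cycle.
Since 290 is even, two colors suffice, and at least two are needed because the graph has edges.
Chromatic number = 2.

2


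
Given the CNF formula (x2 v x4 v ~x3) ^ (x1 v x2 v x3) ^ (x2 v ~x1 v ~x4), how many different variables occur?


Identify each distinct variable in the formula.
Variables found: x1, x2, x3, x4.
Total distinct variables = 4.

4


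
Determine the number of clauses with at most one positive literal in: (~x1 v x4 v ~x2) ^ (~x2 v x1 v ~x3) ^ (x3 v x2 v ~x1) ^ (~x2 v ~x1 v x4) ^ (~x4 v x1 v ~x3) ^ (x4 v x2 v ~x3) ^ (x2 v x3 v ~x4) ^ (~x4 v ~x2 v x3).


A Horn clause has at most one positive literal.
Clause 1: 1 positive lit(s) -> Horn
Clause 2: 1 positive lit(s) -> Horn
Clause 3: 2 positive lit(s) -> not Horn
Clause 4: 1 positive lit(s) -> Horn
Clause 5: 1 positive lit(s) -> Horn
Clause 6: 2 positive lit(s) -> not Horn
Clause 7: 2 positive lit(s) -> not Horn
Clause 8: 1 positive lit(s) -> Horn
Total Horn clauses = 5.

5


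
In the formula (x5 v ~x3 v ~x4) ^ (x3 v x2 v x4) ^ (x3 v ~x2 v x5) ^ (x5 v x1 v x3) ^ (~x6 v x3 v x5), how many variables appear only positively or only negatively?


A pure literal appears in only one polarity across all clauses.
Pure literals: x1 (positive only), x5 (positive only), x6 (negative only).
Count = 3.

3


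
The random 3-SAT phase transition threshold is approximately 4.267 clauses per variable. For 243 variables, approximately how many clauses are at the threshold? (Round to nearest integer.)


The 3-SAT phase transition occurs at approximately 4.267 clauses per variable.
m = 4.267 * 243 = 1036.881.
Rounded to nearest integer: 1037.

1037


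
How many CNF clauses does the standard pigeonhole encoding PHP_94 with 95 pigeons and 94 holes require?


The PHP encoding has two parts:
1) At-least-one-hole clauses: 95 (one per pigeon, each with 94 literals).
2) At-most-one-pigeon-per-hole clauses: 94 holes * C(95,2) = 94 * 4465 = 419710.
Total clauses = 95 + 419710 = 419805.

419805


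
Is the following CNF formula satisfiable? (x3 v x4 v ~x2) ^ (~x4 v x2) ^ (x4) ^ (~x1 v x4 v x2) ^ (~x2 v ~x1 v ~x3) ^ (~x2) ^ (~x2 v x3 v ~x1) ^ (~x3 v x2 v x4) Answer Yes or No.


Check all 16 possible truth assignments.
Number of satisfying assignments found: 0.
The formula is unsatisfiable.

No


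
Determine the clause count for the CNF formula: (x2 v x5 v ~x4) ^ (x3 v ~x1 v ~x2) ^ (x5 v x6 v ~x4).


Each group enclosed in parentheses joined by ^ is one clause.
Counting the conjuncts: 3 clauses.

3


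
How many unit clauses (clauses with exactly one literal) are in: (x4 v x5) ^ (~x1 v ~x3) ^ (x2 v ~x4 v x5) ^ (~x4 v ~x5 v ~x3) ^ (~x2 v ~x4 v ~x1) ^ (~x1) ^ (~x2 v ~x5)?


A unit clause contains exactly one literal.
Unit clauses found: (~x1).
Count = 1.

1


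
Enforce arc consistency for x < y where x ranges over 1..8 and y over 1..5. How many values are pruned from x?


For the constraint x < y, x needs a supporting value in y's domain.
x can be at most 4 (one less than y's maximum).
Valid x values from domain: 4 out of 8.
Pruned = 8 - 4 = 4.

4


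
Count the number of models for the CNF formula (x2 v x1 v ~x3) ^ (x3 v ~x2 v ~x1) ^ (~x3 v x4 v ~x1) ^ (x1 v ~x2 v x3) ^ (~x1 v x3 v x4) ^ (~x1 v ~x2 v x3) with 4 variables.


Enumerate all 16 truth assignments over 4 variables.
Test each against every clause.
Satisfying assignments found: 7.

7


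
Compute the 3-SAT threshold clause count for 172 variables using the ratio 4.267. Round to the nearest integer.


The 3-SAT phase transition occurs at approximately 4.267 clauses per variable.
m = 4.267 * 172 = 733.924.
Rounded to nearest integer: 734.

734


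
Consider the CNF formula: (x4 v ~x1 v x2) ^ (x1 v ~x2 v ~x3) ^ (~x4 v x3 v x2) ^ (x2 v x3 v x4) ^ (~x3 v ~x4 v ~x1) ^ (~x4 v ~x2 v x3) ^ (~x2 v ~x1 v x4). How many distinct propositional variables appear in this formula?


Identify each distinct variable in the formula.
Variables found: x1, x2, x3, x4.
Total distinct variables = 4.

4


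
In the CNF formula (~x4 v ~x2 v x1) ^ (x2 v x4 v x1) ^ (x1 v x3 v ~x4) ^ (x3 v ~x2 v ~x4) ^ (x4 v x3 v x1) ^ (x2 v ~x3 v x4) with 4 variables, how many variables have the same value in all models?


Find all satisfying assignments: 8 model(s).
Check which variables have the same value in every model.
No variable is fixed across all models.
Backbone size = 0.

0


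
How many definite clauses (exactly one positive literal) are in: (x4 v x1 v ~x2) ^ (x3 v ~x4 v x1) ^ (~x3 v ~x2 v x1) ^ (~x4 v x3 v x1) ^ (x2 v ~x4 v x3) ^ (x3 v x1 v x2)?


A definite clause has exactly one positive literal.
Clause 1: 2 positive -> not definite
Clause 2: 2 positive -> not definite
Clause 3: 1 positive -> definite
Clause 4: 2 positive -> not definite
Clause 5: 2 positive -> not definite
Clause 6: 3 positive -> not definite
Definite clause count = 1.

1


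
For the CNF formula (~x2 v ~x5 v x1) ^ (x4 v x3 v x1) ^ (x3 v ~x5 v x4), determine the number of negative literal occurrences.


Scan each clause for negated literals.
Clause 1: 2 negative; Clause 2: 0 negative; Clause 3: 1 negative.
Total negative literal occurrences = 3.

3


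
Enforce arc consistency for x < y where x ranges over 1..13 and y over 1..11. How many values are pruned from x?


For the constraint x < y, x needs a supporting value in y's domain.
x can be at most 10 (one less than y's maximum).
Valid x values from domain: 10 out of 13.
Pruned = 13 - 10 = 3.

3


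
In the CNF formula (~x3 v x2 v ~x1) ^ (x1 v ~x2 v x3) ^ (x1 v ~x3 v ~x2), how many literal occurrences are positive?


Scan each clause for unnegated literals.
Clause 1: 1 positive; Clause 2: 2 positive; Clause 3: 1 positive.
Total positive literal occurrences = 4.

4


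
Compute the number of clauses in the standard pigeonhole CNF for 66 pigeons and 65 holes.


The PHP encoding has two parts:
1) At-least-one-hole clauses: 66 (one per pigeon, each with 65 literals).
2) At-most-one-pigeon-per-hole clauses: 65 holes * C(66,2) = 65 * 2145 = 139425.
Total clauses = 66 + 139425 = 139491.

139491


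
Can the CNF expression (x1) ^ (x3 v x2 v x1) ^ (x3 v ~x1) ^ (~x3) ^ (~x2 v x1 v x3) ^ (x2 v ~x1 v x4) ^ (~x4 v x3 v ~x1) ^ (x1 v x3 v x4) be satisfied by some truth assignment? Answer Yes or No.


Check all 16 possible truth assignments.
Number of satisfying assignments found: 0.
The formula is unsatisfiable.

No


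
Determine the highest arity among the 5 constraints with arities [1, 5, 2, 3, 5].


The arities are: 1, 5, 2, 3, 5.
Scan for the maximum value.
Maximum arity = 5.

5


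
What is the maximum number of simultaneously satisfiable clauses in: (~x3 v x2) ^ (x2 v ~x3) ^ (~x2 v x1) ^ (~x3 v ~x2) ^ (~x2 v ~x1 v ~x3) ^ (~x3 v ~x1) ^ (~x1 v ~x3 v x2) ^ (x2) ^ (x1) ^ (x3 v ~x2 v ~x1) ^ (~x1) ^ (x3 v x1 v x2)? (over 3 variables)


Enumerate all 8 truth assignments.
For each, count how many of the 12 clauses are satisfied.
The formula is not fully satisfiable, so the maximum is below 12.
Maximum simultaneously satisfiable clauses = 10.

10


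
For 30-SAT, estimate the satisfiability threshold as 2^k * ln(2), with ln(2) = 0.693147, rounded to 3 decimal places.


Using the asymptotic formula: threshold ~ 2^k * ln(2).
2^30 = 1073741824.
1073741824 * 0.693147 = 744260924.08.

744260924.08


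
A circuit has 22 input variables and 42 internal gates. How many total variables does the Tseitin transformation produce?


The Tseitin transformation introduces one auxiliary variable per gate.
Total variables = inputs + gates = 22 + 42 = 64.

64


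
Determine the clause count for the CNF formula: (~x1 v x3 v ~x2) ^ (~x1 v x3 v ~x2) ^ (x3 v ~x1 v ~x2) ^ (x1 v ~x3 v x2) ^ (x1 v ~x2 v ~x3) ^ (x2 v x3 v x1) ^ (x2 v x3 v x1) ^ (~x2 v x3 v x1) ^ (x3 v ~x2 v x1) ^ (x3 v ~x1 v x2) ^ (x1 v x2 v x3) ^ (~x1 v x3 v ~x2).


Each group enclosed in parentheses joined by ^ is one clause.
Counting the conjuncts: 12 clauses.

12


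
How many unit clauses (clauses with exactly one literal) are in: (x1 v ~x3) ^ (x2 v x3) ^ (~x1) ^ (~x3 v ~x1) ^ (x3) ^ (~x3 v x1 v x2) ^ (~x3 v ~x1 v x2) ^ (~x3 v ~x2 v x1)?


A unit clause contains exactly one literal.
Unit clauses found: (~x1), (x3).
Count = 2.

2


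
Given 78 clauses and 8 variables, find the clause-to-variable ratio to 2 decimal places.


Clause-to-variable ratio = clauses / variables.
78 / 8 = 9.75.

9.75


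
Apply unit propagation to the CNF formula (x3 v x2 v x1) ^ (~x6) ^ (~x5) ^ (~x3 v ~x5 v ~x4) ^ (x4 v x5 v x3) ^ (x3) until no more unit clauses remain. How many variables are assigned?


Unit propagation repeatedly assigns the literal in any unit clause, then simplifies.
Assignments in order: x6 = F, x5 = F, x3 = T.
No further unit clauses remain.
Total variables assigned = 3.

3


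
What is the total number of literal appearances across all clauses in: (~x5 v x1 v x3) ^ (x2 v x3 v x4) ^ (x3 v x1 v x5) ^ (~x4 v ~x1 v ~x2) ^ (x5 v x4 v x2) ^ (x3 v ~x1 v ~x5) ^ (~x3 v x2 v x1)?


Clause lengths: 3, 3, 3, 3, 3, 3, 3.
Sum = 3 + 3 + 3 + 3 + 3 + 3 + 3 = 21.

21


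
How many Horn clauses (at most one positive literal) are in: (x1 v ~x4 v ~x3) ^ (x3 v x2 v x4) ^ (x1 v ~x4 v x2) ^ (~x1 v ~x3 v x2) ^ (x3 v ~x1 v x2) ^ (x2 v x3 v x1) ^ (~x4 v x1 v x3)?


A Horn clause has at most one positive literal.
Clause 1: 1 positive lit(s) -> Horn
Clause 2: 3 positive lit(s) -> not Horn
Clause 3: 2 positive lit(s) -> not Horn
Clause 4: 1 positive lit(s) -> Horn
Clause 5: 2 positive lit(s) -> not Horn
Clause 6: 3 positive lit(s) -> not Horn
Clause 7: 2 positive lit(s) -> not Horn
Total Horn clauses = 2.

2


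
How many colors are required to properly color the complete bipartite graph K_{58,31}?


K_{58,31} is bipartite by definition: the two parts are independent sets, with every edge crossing between them.
Color all vertices in one part with color 1 and all vertices in the other part with color 2.
Since the graph has at least one edge, one color does not suffice.
Chromatic number = 2.

2


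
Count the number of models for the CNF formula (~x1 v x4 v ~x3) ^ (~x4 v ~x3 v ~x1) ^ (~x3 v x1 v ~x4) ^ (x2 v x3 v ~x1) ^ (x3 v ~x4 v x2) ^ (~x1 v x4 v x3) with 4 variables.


Enumerate all 16 truth assignments over 4 variables.
Test each against every clause.
Satisfying assignments found: 6.

6


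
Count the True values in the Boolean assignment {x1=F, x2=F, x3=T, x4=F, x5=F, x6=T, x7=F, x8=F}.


The weight is the number of variables assigned True.
True variables: x3, x6.
Weight = 2.

2


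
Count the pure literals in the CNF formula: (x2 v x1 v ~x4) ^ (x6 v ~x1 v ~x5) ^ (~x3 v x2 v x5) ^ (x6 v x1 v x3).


A pure literal appears in only one polarity across all clauses.
Pure literals: x2 (positive only), x4 (negative only), x6 (positive only).
Count = 3.

3


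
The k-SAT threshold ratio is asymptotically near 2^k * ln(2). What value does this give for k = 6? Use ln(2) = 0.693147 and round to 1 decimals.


Using the asymptotic formula: threshold ~ 2^k * ln(2).
2^6 = 64.
64 * 0.693147 = 44.4.

44.4


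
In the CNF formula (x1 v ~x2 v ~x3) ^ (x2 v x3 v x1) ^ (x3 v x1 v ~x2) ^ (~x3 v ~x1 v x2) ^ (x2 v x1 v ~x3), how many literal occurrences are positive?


Scan each clause for unnegated literals.
Clause 1: 1 positive; Clause 2: 3 positive; Clause 3: 2 positive; Clause 4: 1 positive; Clause 5: 2 positive.
Total positive literal occurrences = 9.

9


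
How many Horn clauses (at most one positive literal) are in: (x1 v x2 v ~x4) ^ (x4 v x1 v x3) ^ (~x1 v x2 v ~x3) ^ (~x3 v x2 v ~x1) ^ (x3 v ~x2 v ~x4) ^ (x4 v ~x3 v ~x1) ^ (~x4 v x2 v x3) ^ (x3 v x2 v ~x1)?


A Horn clause has at most one positive literal.
Clause 1: 2 positive lit(s) -> not Horn
Clause 2: 3 positive lit(s) -> not Horn
Clause 3: 1 positive lit(s) -> Horn
Clause 4: 1 positive lit(s) -> Horn
Clause 5: 1 positive lit(s) -> Horn
Clause 6: 1 positive lit(s) -> Horn
Clause 7: 2 positive lit(s) -> not Horn
Clause 8: 2 positive lit(s) -> not Horn
Total Horn clauses = 4.

4


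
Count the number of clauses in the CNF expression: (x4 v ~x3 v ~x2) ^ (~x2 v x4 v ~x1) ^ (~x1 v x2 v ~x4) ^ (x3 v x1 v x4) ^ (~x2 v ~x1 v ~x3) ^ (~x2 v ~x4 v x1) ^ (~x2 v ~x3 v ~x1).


Each group enclosed in parentheses joined by ^ is one clause.
Counting the conjuncts: 7 clauses.

7


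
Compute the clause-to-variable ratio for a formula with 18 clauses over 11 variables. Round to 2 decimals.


Clause-to-variable ratio = clauses / variables.
18 / 11 = 1.64.

1.64


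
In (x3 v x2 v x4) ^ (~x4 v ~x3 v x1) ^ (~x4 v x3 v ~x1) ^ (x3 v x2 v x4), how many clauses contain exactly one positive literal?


A definite clause has exactly one positive literal.
Clause 1: 3 positive -> not definite
Clause 2: 1 positive -> definite
Clause 3: 1 positive -> definite
Clause 4: 3 positive -> not definite
Definite clause count = 2.

2


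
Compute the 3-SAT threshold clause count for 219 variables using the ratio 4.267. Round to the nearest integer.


The 3-SAT phase transition occurs at approximately 4.267 clauses per variable.
m = 4.267 * 219 = 934.473.
Rounded to nearest integer: 934.

934


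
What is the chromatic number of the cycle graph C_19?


An odd cycle cannot be 2-colored: alternating two colors around the cycle returns to the start with a conflict.
Since 19 is odd, three colors are required (and three suffice).
Chromatic number = 3.

3


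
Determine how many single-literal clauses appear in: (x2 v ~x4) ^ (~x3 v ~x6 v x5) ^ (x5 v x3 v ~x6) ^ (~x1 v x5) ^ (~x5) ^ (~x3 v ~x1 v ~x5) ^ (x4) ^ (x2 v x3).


A unit clause contains exactly one literal.
Unit clauses found: (~x5), (x4).
Count = 2.

2


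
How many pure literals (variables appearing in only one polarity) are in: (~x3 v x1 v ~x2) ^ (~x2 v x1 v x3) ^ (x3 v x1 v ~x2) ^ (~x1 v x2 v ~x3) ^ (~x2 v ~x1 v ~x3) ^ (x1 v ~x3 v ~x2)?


A pure literal appears in only one polarity across all clauses.
No pure literals found.
Count = 0.

0


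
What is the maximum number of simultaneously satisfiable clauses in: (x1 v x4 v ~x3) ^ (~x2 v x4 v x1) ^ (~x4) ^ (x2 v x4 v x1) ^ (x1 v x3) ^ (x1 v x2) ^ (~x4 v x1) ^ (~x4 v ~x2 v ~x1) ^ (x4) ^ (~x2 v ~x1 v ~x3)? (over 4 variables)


Enumerate all 16 truth assignments.
For each, count how many of the 10 clauses are satisfied.
The formula is not fully satisfiable, so the maximum is below 10.
Maximum simultaneously satisfiable clauses = 9.

9


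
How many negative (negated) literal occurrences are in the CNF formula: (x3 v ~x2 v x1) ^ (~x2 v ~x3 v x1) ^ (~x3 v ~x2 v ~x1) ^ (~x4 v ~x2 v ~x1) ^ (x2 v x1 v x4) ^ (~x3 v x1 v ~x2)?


Scan each clause for negated literals.
Clause 1: 1 negative; Clause 2: 2 negative; Clause 3: 3 negative; Clause 4: 3 negative; Clause 5: 0 negative; Clause 6: 2 negative.
Total negative literal occurrences = 11.

11


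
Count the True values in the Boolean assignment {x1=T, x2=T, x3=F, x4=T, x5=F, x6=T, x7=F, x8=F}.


The weight is the number of variables assigned True.
True variables: x1, x2, x4, x6.
Weight = 4.

4


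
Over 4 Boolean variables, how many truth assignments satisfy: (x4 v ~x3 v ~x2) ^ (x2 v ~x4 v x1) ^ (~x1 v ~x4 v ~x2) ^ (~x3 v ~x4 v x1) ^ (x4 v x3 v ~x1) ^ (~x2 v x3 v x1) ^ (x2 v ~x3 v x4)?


Enumerate all 16 truth assignments over 4 variables.
Test each against every clause.
Satisfying assignments found: 3.

3


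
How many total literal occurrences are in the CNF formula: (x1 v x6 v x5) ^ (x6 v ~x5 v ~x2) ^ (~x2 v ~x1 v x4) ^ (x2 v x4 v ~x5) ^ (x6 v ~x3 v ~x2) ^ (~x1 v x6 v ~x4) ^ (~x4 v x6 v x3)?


Clause lengths: 3, 3, 3, 3, 3, 3, 3.
Sum = 3 + 3 + 3 + 3 + 3 + 3 + 3 = 21.

21


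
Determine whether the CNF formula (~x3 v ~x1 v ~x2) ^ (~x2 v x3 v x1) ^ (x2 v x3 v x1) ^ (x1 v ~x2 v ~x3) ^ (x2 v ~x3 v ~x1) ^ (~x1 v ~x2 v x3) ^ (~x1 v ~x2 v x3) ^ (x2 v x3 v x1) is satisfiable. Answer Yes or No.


Check all 8 possible truth assignments.
Number of satisfying assignments found: 2.
The formula is satisfiable.

Yes


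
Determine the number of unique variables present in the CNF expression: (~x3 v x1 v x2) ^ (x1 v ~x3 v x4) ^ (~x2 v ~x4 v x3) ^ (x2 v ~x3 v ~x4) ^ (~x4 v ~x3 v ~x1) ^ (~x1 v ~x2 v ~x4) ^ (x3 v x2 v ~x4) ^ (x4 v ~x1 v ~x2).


Identify each distinct variable in the formula.
Variables found: x1, x2, x3, x4.
Total distinct variables = 4.

4


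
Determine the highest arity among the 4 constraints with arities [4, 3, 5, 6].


The arities are: 4, 3, 5, 6.
Scan for the maximum value.
Maximum arity = 6.

6


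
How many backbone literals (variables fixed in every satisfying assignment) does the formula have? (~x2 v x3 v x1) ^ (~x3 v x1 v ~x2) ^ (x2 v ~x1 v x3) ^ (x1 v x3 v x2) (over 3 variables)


Find all satisfying assignments: 4 model(s).
Check which variables have the same value in every model.
No variable is fixed across all models.
Backbone size = 0.

0


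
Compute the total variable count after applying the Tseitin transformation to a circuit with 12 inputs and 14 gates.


The Tseitin transformation introduces one auxiliary variable per gate.
Total variables = inputs + gates = 12 + 14 = 26.

26


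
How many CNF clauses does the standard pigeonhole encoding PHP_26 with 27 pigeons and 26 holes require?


The PHP encoding has two parts:
1) At-least-one-hole clauses: 27 (one per pigeon, each with 26 literals).
2) At-most-one-pigeon-per-hole clauses: 26 holes * C(27,2) = 26 * 351 = 9126.
Total clauses = 27 + 9126 = 9153.

9153


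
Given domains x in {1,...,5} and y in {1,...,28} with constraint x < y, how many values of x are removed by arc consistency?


For the constraint x < y, x needs a supporting value in y's domain.
x can be at most 27 (one less than y's maximum).
Valid x values from domain: 5 out of 5.
Pruned = 5 - 5 = 0.

0


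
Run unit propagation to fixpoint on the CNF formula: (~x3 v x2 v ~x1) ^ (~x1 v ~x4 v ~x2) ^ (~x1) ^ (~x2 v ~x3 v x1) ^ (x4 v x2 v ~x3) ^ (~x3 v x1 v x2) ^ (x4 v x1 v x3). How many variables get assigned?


Unit propagation repeatedly assigns the literal in any unit clause, then simplifies.
Assignments in order: x1 = F.
No further unit clauses remain.
Total variables assigned = 1.

1


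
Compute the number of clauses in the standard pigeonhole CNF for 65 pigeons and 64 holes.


The PHP encoding has two parts:
1) At-least-one-hole clauses: 65 (one per pigeon, each with 64 literals).
2) At-most-one-pigeon-per-hole clauses: 64 holes * C(65,2) = 64 * 2080 = 133120.
Total clauses = 65 + 133120 = 133185.

133185


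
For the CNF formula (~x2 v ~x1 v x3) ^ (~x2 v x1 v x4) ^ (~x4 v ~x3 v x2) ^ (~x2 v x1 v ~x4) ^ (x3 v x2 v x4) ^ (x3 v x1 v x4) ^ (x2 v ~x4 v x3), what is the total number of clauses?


Each group enclosed in parentheses joined by ^ is one clause.
Counting the conjuncts: 7 clauses.

7


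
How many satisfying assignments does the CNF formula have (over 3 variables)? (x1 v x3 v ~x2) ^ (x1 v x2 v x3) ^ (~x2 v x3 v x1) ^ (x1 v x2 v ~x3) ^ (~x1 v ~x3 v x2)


Enumerate all 8 truth assignments over 3 variables.
Test each against every clause.
Satisfying assignments found: 4.

4


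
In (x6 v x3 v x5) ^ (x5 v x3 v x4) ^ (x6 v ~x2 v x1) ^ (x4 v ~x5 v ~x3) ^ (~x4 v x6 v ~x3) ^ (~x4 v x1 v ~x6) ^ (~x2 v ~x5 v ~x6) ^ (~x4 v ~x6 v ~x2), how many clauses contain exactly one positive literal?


A definite clause has exactly one positive literal.
Clause 1: 3 positive -> not definite
Clause 2: 3 positive -> not definite
Clause 3: 2 positive -> not definite
Clause 4: 1 positive -> definite
Clause 5: 1 positive -> definite
Clause 6: 1 positive -> definite
Clause 7: 0 positive -> not definite
Clause 8: 0 positive -> not definite
Definite clause count = 3.

3


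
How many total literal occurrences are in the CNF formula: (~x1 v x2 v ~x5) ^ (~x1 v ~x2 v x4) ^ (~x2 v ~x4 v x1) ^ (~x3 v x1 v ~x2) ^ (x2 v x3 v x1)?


Clause lengths: 3, 3, 3, 3, 3.
Sum = 3 + 3 + 3 + 3 + 3 = 15.

15


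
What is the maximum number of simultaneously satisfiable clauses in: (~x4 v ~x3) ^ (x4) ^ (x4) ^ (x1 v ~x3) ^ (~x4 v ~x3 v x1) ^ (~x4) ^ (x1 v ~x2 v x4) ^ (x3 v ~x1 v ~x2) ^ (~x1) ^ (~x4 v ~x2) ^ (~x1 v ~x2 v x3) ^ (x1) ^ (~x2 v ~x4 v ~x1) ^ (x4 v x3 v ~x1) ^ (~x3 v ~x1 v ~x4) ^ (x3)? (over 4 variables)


Enumerate all 16 truth assignments.
For each, count how many of the 16 clauses are satisfied.
The formula is not fully satisfiable, so the maximum is below 16.
Maximum simultaneously satisfiable clauses = 13.

13


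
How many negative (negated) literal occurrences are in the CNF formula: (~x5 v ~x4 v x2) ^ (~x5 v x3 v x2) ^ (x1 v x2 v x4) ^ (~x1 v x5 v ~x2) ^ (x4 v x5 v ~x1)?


Scan each clause for negated literals.
Clause 1: 2 negative; Clause 2: 1 negative; Clause 3: 0 negative; Clause 4: 2 negative; Clause 5: 1 negative.
Total negative literal occurrences = 6.

6


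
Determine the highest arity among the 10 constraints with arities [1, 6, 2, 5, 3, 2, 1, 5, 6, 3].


The arities are: 1, 6, 2, 5, 3, 2, 1, 5, 6, 3.
Scan for the maximum value.
Maximum arity = 6.

6


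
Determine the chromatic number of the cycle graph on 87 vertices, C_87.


An odd cycle cannot be 2-colored: alternating two colors around the cycle returns to the start with a conflict.
Since 87 is odd, three colors are required (and three suffice).
Chromatic number = 3.

3


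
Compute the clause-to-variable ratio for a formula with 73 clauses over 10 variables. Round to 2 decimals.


Clause-to-variable ratio = clauses / variables.
73 / 10 = 7.3.

7.3


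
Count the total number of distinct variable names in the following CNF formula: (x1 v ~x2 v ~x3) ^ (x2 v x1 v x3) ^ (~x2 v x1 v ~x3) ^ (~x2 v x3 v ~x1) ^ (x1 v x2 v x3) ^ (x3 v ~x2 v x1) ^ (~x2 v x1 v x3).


Identify each distinct variable in the formula.
Variables found: x1, x2, x3.
Total distinct variables = 3.

3


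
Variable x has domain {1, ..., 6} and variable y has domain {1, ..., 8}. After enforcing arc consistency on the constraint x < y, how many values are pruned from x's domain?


For the constraint x < y, x needs a supporting value in y's domain.
x can be at most 7 (one less than y's maximum).
Valid x values from domain: 6 out of 6.
Pruned = 6 - 6 = 0.

0


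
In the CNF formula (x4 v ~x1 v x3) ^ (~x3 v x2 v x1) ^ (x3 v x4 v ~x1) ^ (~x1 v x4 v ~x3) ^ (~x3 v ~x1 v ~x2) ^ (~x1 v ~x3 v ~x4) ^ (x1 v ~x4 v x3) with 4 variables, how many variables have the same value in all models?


Find all satisfying assignments: 6 model(s).
Check which variables have the same value in every model.
No variable is fixed across all models.
Backbone size = 0.

0


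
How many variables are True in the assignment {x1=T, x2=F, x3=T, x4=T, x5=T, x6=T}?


The weight is the number of variables assigned True.
True variables: x1, x3, x4, x5, x6.
Weight = 5.

5


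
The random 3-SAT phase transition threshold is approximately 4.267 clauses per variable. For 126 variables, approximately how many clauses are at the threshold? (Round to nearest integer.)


The 3-SAT phase transition occurs at approximately 4.267 clauses per variable.
m = 4.267 * 126 = 537.642.
Rounded to nearest integer: 538.

538


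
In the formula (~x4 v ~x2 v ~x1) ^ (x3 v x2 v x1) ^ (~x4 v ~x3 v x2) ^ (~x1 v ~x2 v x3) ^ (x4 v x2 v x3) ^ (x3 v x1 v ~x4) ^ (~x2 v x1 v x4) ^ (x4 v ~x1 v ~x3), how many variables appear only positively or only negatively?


A pure literal appears in only one polarity across all clauses.
No pure literals found.
Count = 0.

0


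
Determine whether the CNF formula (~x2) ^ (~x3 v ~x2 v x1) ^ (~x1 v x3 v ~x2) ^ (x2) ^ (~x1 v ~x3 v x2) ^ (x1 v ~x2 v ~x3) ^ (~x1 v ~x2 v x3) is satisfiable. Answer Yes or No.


Check all 8 possible truth assignments.
Number of satisfying assignments found: 0.
The formula is unsatisfiable.

No


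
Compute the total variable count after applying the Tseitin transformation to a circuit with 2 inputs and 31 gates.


The Tseitin transformation introduces one auxiliary variable per gate.
Total variables = inputs + gates = 2 + 31 = 33.

33


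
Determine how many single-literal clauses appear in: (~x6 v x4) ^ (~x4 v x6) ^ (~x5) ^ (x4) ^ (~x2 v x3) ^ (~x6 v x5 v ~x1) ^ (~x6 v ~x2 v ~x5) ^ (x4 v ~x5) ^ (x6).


A unit clause contains exactly one literal.
Unit clauses found: (~x5), (x4), (x6).
Count = 3.

3


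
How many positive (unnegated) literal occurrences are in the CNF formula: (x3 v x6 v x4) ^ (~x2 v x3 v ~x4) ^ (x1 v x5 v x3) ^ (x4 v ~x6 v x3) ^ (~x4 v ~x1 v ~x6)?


Scan each clause for unnegated literals.
Clause 1: 3 positive; Clause 2: 1 positive; Clause 3: 3 positive; Clause 4: 2 positive; Clause 5: 0 positive.
Total positive literal occurrences = 9.

9


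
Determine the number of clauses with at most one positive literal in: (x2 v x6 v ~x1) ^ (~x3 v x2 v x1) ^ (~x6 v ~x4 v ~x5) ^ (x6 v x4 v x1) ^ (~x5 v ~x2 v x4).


A Horn clause has at most one positive literal.
Clause 1: 2 positive lit(s) -> not Horn
Clause 2: 2 positive lit(s) -> not Horn
Clause 3: 0 positive lit(s) -> Horn
Clause 4: 3 positive lit(s) -> not Horn
Clause 5: 1 positive lit(s) -> Horn
Total Horn clauses = 2.

2


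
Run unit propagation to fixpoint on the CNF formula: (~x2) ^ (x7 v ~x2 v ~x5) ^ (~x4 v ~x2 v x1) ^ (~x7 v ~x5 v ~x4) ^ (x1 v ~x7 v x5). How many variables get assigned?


Unit propagation repeatedly assigns the literal in any unit clause, then simplifies.
Assignments in order: x2 = F.
No further unit clauses remain.
Total variables assigned = 1.

1


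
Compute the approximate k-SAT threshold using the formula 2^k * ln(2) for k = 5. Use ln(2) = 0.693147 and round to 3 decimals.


Using the asymptotic formula: threshold ~ 2^k * ln(2).
2^5 = 32.
32 * 0.693147 = 22.181.

22.181


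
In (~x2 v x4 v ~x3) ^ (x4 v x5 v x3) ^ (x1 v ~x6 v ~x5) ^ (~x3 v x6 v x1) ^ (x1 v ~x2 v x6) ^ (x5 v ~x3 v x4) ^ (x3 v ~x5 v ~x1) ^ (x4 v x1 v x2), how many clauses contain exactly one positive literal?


A definite clause has exactly one positive literal.
Clause 1: 1 positive -> definite
Clause 2: 3 positive -> not definite
Clause 3: 1 positive -> definite
Clause 4: 2 positive -> not definite
Clause 5: 2 positive -> not definite
Clause 6: 2 positive -> not definite
Clause 7: 1 positive -> definite
Clause 8: 3 positive -> not definite
Definite clause count = 3.

3


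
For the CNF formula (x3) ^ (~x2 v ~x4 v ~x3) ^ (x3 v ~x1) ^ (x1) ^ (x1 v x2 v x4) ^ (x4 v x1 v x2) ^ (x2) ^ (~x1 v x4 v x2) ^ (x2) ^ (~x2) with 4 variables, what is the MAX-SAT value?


Enumerate all 16 truth assignments.
For each, count how many of the 10 clauses are satisfied.
The formula is not fully satisfiable, so the maximum is below 10.
Maximum simultaneously satisfiable clauses = 9.

9


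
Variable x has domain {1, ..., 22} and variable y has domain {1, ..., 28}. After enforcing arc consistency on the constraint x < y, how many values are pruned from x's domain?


For the constraint x < y, x needs a supporting value in y's domain.
x can be at most 27 (one less than y's maximum).
Valid x values from domain: 22 out of 22.
Pruned = 22 - 22 = 0.

0


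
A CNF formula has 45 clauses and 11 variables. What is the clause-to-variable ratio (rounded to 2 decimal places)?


Clause-to-variable ratio = clauses / variables.
45 / 11 = 4.09.

4.09


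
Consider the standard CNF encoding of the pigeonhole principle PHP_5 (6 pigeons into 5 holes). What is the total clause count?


The PHP encoding has two parts:
1) At-least-one-hole clauses: 6 (one per pigeon, each with 5 literals).
2) At-most-one-pigeon-per-hole clauses: 5 holes * C(6,2) = 5 * 15 = 75.
Total clauses = 6 + 75 = 81.

81


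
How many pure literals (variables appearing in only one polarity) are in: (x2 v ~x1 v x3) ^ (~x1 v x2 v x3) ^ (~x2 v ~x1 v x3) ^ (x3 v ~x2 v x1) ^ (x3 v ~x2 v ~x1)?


A pure literal appears in only one polarity across all clauses.
Pure literals: x3 (positive only).
Count = 1.

1


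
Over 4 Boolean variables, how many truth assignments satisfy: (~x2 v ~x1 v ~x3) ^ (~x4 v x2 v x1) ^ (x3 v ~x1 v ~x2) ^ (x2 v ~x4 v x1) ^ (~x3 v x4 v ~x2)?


Enumerate all 16 truth assignments over 4 variables.
Test each against every clause.
Satisfying assignments found: 9.

9


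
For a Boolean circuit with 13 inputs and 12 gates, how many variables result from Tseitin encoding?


The Tseitin transformation introduces one auxiliary variable per gate.
Total variables = inputs + gates = 13 + 12 = 25.

25


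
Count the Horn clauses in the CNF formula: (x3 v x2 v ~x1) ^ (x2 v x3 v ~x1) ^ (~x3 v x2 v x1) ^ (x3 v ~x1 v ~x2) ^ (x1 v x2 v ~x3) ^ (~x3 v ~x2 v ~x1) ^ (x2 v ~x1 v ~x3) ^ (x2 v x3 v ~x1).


A Horn clause has at most one positive literal.
Clause 1: 2 positive lit(s) -> not Horn
Clause 2: 2 positive lit(s) -> not Horn
Clause 3: 2 positive lit(s) -> not Horn
Clause 4: 1 positive lit(s) -> Horn
Clause 5: 2 positive lit(s) -> not Horn
Clause 6: 0 positive lit(s) -> Horn
Clause 7: 1 positive lit(s) -> Horn
Clause 8: 2 positive lit(s) -> not Horn
Total Horn clauses = 3.

3


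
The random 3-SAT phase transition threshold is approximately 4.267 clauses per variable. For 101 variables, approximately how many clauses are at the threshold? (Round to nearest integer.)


The 3-SAT phase transition occurs at approximately 4.267 clauses per variable.
m = 4.267 * 101 = 430.967.
Rounded to nearest integer: 431.

431


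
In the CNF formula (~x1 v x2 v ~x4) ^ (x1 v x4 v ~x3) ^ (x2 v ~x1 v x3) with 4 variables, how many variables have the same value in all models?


Find all satisfying assignments: 11 model(s).
Check which variables have the same value in every model.
No variable is fixed across all models.
Backbone size = 0.

0


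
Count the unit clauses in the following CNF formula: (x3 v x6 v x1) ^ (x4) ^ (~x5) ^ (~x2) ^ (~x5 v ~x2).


A unit clause contains exactly one literal.
Unit clauses found: (x4), (~x5), (~x2).
Count = 3.

3


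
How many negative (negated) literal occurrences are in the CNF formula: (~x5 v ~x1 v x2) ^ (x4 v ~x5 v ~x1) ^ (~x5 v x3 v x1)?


Scan each clause for negated literals.
Clause 1: 2 negative; Clause 2: 2 negative; Clause 3: 1 negative.
Total negative literal occurrences = 5.

5


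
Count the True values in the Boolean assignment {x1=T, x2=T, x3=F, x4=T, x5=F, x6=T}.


The weight is the number of variables assigned True.
True variables: x1, x2, x4, x6.
Weight = 4.

4


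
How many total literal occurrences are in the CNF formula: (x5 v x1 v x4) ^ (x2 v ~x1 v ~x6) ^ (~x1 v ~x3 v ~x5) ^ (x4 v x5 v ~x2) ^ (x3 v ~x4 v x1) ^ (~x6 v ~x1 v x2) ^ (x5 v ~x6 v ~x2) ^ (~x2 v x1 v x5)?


Clause lengths: 3, 3, 3, 3, 3, 3, 3, 3.
Sum = 3 + 3 + 3 + 3 + 3 + 3 + 3 + 3 = 24.

24


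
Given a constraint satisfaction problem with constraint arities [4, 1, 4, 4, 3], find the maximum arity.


The arities are: 4, 1, 4, 4, 3.
Scan for the maximum value.
Maximum arity = 4.

4


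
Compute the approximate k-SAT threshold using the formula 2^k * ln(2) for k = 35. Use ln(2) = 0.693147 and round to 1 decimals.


Using the asymptotic formula: threshold ~ 2^k * ln(2).
2^35 = 34359738368.
34359738368 * 0.693147 = 23816349570.6.

23816349570.6


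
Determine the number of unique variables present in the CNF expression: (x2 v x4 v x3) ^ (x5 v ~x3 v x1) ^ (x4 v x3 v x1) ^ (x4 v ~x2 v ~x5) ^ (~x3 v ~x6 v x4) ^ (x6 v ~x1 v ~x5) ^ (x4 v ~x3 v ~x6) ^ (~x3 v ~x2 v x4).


Identify each distinct variable in the formula.
Variables found: x1, x2, x3, x4, x5, x6.
Total distinct variables = 6.

6


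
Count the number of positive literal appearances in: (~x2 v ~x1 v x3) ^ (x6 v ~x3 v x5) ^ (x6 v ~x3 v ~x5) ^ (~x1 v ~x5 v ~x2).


Scan each clause for unnegated literals.
Clause 1: 1 positive; Clause 2: 2 positive; Clause 3: 1 positive; Clause 4: 0 positive.
Total positive literal occurrences = 4.

4


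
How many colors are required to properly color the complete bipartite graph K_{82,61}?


K_{82,61} is bipartite by definition: the two parts are independent sets, with every edge crossing between them.
Color all vertices in one part with color 1 and all vertices in the other part with color 2.
Since the graph has at least one edge, one color does not suffice.
Chromatic number = 2.

2


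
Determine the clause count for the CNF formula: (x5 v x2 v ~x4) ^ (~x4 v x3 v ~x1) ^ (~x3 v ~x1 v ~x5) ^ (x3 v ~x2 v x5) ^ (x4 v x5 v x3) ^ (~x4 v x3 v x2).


Each group enclosed in parentheses joined by ^ is one clause.
Counting the conjuncts: 6 clauses.

6


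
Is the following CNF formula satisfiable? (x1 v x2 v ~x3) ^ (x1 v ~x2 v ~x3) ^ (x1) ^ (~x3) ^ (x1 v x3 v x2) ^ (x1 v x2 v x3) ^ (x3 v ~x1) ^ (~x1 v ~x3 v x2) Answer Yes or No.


Check all 8 possible truth assignments.
Number of satisfying assignments found: 0.
The formula is unsatisfiable.

No


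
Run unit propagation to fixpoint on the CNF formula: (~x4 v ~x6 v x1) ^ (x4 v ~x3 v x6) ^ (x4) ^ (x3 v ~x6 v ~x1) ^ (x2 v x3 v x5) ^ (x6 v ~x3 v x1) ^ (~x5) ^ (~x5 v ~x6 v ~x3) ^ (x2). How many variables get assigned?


Unit propagation repeatedly assigns the literal in any unit clause, then simplifies.
Assignments in order: x4 = T, x5 = F, x2 = T.
No further unit clauses remain.
Total variables assigned = 3.

3


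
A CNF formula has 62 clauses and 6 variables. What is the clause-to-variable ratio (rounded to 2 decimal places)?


Clause-to-variable ratio = clauses / variables.
62 / 6 = 10.33.

10.33


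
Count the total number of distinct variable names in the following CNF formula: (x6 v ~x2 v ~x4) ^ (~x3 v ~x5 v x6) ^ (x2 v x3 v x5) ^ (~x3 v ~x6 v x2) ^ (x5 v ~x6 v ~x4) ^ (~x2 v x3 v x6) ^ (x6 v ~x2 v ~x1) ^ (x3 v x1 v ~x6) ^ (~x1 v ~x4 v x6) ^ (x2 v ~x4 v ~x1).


Identify each distinct variable in the formula.
Variables found: x1, x2, x3, x4, x5, x6.
Total distinct variables = 6.

6


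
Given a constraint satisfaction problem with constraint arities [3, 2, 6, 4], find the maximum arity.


The arities are: 3, 2, 6, 4.
Scan for the maximum value.
Maximum arity = 6.

6


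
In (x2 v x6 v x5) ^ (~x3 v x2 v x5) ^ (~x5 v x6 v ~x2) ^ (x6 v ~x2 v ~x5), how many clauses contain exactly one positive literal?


A definite clause has exactly one positive literal.
Clause 1: 3 positive -> not definite
Clause 2: 2 positive -> not definite
Clause 3: 1 positive -> definite
Clause 4: 1 positive -> definite
Definite clause count = 2.

2


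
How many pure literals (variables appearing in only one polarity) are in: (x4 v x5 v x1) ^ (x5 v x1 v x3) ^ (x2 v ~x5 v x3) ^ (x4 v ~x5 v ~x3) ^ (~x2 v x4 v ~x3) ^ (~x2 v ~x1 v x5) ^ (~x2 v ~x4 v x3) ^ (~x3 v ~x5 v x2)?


A pure literal appears in only one polarity across all clauses.
No pure literals found.
Count = 0.

0


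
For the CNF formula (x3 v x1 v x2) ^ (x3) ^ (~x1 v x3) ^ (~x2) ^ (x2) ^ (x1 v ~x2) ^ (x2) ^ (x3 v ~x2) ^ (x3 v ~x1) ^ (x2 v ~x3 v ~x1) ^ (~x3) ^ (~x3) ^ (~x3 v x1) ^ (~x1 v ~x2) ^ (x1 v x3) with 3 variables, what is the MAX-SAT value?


Enumerate all 8 truth assignments.
For each, count how many of the 15 clauses are satisfied.
The formula is not fully satisfiable, so the maximum is below 15.
Maximum simultaneously satisfiable clauses = 11.

11


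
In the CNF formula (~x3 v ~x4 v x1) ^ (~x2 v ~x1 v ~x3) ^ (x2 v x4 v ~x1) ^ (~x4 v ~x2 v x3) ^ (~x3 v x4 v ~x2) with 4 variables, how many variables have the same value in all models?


Find all satisfying assignments: 7 model(s).
Check which variables have the same value in every model.
No variable is fixed across all models.
Backbone size = 0.

0


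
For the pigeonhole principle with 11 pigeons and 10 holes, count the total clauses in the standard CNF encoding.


The PHP encoding has two parts:
1) At-least-one-hole clauses: 11 (one per pigeon, each with 10 literals).
2) At-most-one-pigeon-per-hole clauses: 10 holes * C(11,2) = 10 * 55 = 550.
Total clauses = 11 + 550 = 561.

561


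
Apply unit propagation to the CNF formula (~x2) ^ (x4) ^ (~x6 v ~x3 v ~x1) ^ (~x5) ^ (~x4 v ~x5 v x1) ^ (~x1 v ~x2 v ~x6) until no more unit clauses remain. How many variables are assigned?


Unit propagation repeatedly assigns the literal in any unit clause, then simplifies.
Assignments in order: x2 = F, x4 = T, x5 = F.
No further unit clauses remain.
Total variables assigned = 3.

3


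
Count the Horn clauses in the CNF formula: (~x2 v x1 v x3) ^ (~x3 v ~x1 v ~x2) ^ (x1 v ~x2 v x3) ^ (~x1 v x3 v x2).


A Horn clause has at most one positive literal.
Clause 1: 2 positive lit(s) -> not Horn
Clause 2: 0 positive lit(s) -> Horn
Clause 3: 2 positive lit(s) -> not Horn
Clause 4: 2 positive lit(s) -> not Horn
Total Horn clauses = 1.

1


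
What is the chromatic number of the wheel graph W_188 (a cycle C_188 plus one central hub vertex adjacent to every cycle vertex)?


W_188 consists of the cycle C_188 together with a hub vertex adjacent to every cycle vertex.
The cycle C_188 needs 2 colors (even cycle -> 2).
The hub is adjacent to every cycle vertex, so it must receive a new color distinct from all of them.
Chromatic number = 2 + 1 = 3.

3
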